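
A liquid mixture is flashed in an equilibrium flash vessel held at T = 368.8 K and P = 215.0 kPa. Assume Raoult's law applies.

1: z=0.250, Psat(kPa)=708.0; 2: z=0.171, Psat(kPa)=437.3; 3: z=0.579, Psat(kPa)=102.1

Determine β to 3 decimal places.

β = 0.457

Raoult's law: Kᵢ = Pᵢˢᵃᵗ/P = Pᵢˢᵃᵗ/215.0.
  K_1 = 708.0/215.0 = 3.29302, K_2 = 437.3/215.0 = 2.03395, K_3 = 102.1/215.0 = 0.47488
Material balance + equilibrium reduce to Σ zᵢ(Kᵢ−1)/(1+β(Kᵢ−1)) = 0.
Feasibility: ΣzᵢKᵢ = 1.446, Σzᵢ/Kᵢ = 1.379 — both > 1, two phases present.
Newton iteration, β⁰ = 0.5:
  β = 0.500: g = -0.0287, g' = -0.658 → β = 0.456
  β = 0.456: g = 0.0003, g' = -0.674 → β = 0.457
Converged at β = 0.457.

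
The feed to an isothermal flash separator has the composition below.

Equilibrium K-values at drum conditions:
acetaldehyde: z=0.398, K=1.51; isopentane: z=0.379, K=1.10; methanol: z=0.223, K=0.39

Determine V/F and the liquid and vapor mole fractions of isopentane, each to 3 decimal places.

Rachford–Rice: g(V/F) = Σ zᵢ(Kᵢ−1)/(1+V/F(Kᵢ−1)) = 0.
g(0) = ΣzᵢKᵢ − 1 = 0.105 and g(1) = 1 − Σzᵢ/Kᵢ = -0.180, so a root lies in (0, 1).
Iterate (Newton) starting at V/F = 0.64:
  V/F = 0.640: g = -0.0345, g' = -0.285 → V/F = 0.519
  V/F = 0.519: g = -0.0026, g' = -0.246 → V/F = 0.509
Converged at V/F = 0.509.
Compositions from xᵢ = zᵢ/(1+V/F(Kᵢ−1)), yᵢ = Kᵢxᵢ:
  acetaldehyde: x = 0.316, y = 0.477
  isopentane: x = 0.361, y = 0.397
  methanol: x = 0.323, y = 0.126

V/F = 0.509, x_isopentane = 0.361, y_isopentane = 0.397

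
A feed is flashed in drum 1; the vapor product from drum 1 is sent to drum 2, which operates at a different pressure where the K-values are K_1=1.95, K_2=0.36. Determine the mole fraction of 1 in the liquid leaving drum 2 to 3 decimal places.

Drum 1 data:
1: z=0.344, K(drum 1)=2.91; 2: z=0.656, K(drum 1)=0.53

x_1 (drum 2) = 0.403

Drum 1:
Let ψ₁ = V/F and solve Σ zᵢ(Kᵢ−1)/(1+ψ₁(Kᵢ−1)) = 0.
Check two-phase: ΣzᵢKᵢ = 1.349 > 1 and Σzᵢ/Kᵢ = 1.356 > 1, so g(0) = 0.349 > 0 and g(1) = -0.356 < 0.
Newton–Raphson from ψ₁ = 0.5:
  ψ₁ = 0.500: g = -0.0670, g' = -0.576 → ψ₁ = 0.384
  ψ₁ = 0.384: g = 0.0030, g' = -0.634 → ψ₁ = 0.388
Converged at ψ₁ = 0.388.
Drum-1 compositions:
  1: x = 0.197, y = 0.575
  2: x = 0.803, y = 0.425
Drum-2 feed = drum-1 vapor: z₂ = (0.5747, 0.4253).
Drum 2:
Rachford–Rice: g(ψ₂) = Σ zᵢ(Kᵢ−1)/(1+ψ₂(Kᵢ−1)) = 0.
Check two-phase: ΣzᵢKᵢ = 1.274 > 1 and Σzᵢ/Kᵢ = 1.476 > 1, so g(0) = 0.274 > 0 and g(1) = -0.476 < 0.
Iterate (Newton) starting at ψ₂ = 0.65:
  ψ₂ = 0.650: g = -0.1286, g' = -0.709 → ψ₂ = 0.469
  ψ₂ = 0.469: g = -0.0111, g' = -0.604 → ψ₂ = 0.450
Converged at ψ₂ = 0.450.
  1: x = 0.403, y = 0.785
  2: x = 0.597, y = 0.215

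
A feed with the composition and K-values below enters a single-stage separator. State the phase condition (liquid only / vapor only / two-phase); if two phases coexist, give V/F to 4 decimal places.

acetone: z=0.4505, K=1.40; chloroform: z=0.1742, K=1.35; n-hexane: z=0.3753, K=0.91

vapor only

ΣzᵢKᵢ = 1.2074; Σzᵢ/Kᵢ = 0.8632.
Since Σzᵢ/Kᵢ < 1 the mixture is above its dew point — single vapor phase.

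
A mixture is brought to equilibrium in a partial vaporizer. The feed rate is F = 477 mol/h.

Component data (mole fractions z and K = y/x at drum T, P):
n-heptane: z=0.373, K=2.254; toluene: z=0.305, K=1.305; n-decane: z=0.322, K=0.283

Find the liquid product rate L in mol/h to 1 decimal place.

Rachford–Rice: g(β) = Σ zᵢ(Kᵢ−1)/(1+β(Kᵢ−1)) = 0.
Check two-phase: ΣzᵢKᵢ = 1.330 > 1 and Σzᵢ/Kᵢ = 1.537 > 1, so g(0) = 0.330 > 0 and g(1) = -0.537 < 0.
Newton–Raphson from β = 0.31:
  β = 0.310: g = 0.1249, g' = -0.601 → β = 0.518
  β = 0.518: g = -0.0032, g' = -0.655 → β = 0.513
Converged at β = 0.513.
Then V = β·F = 0.5128·477 = 244.6 mol/h and L = F − V = 232.4 mol/h.

L = 232.4 mol/h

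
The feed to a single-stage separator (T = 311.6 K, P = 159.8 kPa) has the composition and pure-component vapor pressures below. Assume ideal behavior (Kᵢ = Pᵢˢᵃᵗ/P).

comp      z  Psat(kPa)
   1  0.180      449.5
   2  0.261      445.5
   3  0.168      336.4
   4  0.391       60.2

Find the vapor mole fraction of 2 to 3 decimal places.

Raoult's law: Kᵢ = Pᵢˢᵃᵗ/P = Pᵢˢᵃᵗ/159.8.
  K_1 = 449.5/159.8 = 2.81289, K_2 = 445.5/159.8 = 2.78786, K_3 = 336.4/159.8 = 2.10513, K_4 = 60.2/159.8 = 0.37672
Rachford–Rice: g(β) = Σ zᵢ(Kᵢ−1)/(1+β(Kᵢ−1)) = 0.
Feasibility: ΣzᵢKᵢ = 1.735, Σzᵢ/Kᵢ = 1.275 — both > 1, two phases present.
Newton iteration, β⁰ = 0.51:
  β = 0.510: g = 0.1751, g' = -0.798 → β = 0.729
  β = 0.729: g = -0.0010, g' = -0.840 → β = 0.728
Converged at β = 0.728.
Compositions from xᵢ = zᵢ/(1+β(Kᵢ−1)), yᵢ = Kᵢxᵢ:
  1: x = 0.078, y = 0.218
  2: x = 0.113, y = 0.316
  3: x = 0.093, y = 0.196
  4: x = 0.716, y = 0.270

y_2 = 0.316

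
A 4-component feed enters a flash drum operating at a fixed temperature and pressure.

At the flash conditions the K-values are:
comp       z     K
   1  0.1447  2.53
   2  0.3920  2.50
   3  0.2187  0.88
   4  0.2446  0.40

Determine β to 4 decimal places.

β = 0.8920

Material balance + equilibrium reduce to Σ zᵢ(Kᵢ−1)/(1+β(Kᵢ−1)) = 0.
Feasibility: ΣzᵢKᵢ = 1.6364, Σzᵢ/Kᵢ = 1.0740 — both > 1, two phases present.
Newton iteration, β⁰ = 0.5:
  β = 0.5000: g = 0.22386, g' = -0.5800 → β = 0.8860
  β = 0.8860: g = 0.00379, g' = -0.6289 → β = 0.8920
Converged at β = 0.8920.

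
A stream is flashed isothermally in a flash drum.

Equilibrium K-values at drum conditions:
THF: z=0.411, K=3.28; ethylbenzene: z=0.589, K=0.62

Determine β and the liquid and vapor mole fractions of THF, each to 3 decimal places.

Binary case is linear: z₁(K₁−1)(1+β(K₂−1)) + z₂(K₂−1)(1+β(K₁−1)) = 0
⇒ β = [z₁(K₁−1)+z₂(K₂−1)] / [−(K₁−1)(K₂−1)] = 0.7133/0.8664 = 0.823
Compositions from xᵢ = zᵢ/(1+β(Kᵢ−1)), yᵢ = Kᵢxᵢ:
  THF: x = 0.143, y = 0.469
  ethylbenzene: x = 0.857, y = 0.531

β = 0.823, x_THF = 0.143, y_THF = 0.469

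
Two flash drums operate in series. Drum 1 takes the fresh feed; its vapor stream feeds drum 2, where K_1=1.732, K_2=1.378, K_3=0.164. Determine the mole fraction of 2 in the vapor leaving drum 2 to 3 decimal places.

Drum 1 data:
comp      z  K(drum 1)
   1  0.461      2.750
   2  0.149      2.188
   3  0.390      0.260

y_2 (drum 2) = 0.210

Drum 1:
Iterate (Newton) starting at ψ₁ = 0.36:
  ψ₁ = 0.360: g = 0.2255, g' = -1.031 → ψ₁ = 0.579
  ψ₁ = 0.579: g = 0.0010, g' = -1.076 → ψ₁ = 0.580
Converged at ψ₁ = 0.580.
Drum-1 compositions:
  1: x = 0.229, y = 0.629
  2: x = 0.088, y = 0.193
  3: x = 0.683, y = 0.178
Drum-2 feed = drum-1 vapor: z₂ = (0.6294, 0.1931, 0.1776).
Drum 2:
Material balance + equilibrium reduce to Σ zᵢ(Kᵢ−1)/(1+ψ₂(Kᵢ−1)) = 0.
Check two-phase: ΣzᵢKᵢ = 1.385 > 1 and Σzᵢ/Kᵢ = 1.586 > 1, so g(0) = 0.385 > 0 and g(1) = -0.586 < 0.
Iterate (Newton) starting at ψ₂ = 0.54:
  ψ₂ = 0.540: g = 0.1202, g' = -0.605 → ψ₂ = 0.739
  ψ₂ = 0.739: g = -0.0322, g' = -1.008 → ψ₂ = 0.707
  ψ₂ = 0.707: g = -0.0017, g' = -0.905 → ψ₂ = 0.705
Converged at ψ₂ = 0.705.
  1: x = 0.415, y = 0.719
  2: x = 0.152, y = 0.210
  3: x = 0.432, y = 0.071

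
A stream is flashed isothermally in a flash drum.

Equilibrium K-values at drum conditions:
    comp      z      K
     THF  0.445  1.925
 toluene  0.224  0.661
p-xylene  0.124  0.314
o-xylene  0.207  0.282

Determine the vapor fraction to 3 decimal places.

ψ = 0.188

Material balance + equilibrium reduce to Σ zᵢ(Kᵢ−1)/(1+ψ(Kᵢ−1)) = 0.
Feasibility: ΣzᵢKᵢ = 1.102, Σzᵢ/Kᵢ = 1.699 — both > 1, two phases present.
Newton–Raphson from ψ = 0.5:
  ψ = 0.500: g = -0.1713, g' = -0.610 → ψ = 0.219
  ψ = 0.219: g = -0.0163, g' = -0.524 → ψ = 0.188
Converged at ψ = 0.188.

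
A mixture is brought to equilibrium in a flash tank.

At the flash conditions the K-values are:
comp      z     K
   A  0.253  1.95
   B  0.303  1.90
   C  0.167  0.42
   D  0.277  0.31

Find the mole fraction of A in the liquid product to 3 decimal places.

x_A = 0.187

Rachford–Rice: g(β) = Σ zᵢ(Kᵢ−1)/(1+β(Kᵢ−1)) = 0.
Check two-phase: ΣzᵢKᵢ = 1.225 > 1 and Σzᵢ/Kᵢ = 1.580 > 1, so g(0) = 0.225 > 0 and g(1) = -0.580 < 0.
Iterate (Newton) starting at β = 0.5:
  β = 0.500: g = -0.0772, g' = -0.641 → β = 0.379
  β = 0.379: g = -0.0032, g' = -0.594 → β = 0.374
Converged at β = 0.374.
Compositions from xᵢ = zᵢ/(1+β(Kᵢ−1)), yᵢ = Kᵢxᵢ:
  A: x = 0.187, y = 0.364
  B: x = 0.227, y = 0.431
  C: x = 0.213, y = 0.090
  D: x = 0.373, y = 0.116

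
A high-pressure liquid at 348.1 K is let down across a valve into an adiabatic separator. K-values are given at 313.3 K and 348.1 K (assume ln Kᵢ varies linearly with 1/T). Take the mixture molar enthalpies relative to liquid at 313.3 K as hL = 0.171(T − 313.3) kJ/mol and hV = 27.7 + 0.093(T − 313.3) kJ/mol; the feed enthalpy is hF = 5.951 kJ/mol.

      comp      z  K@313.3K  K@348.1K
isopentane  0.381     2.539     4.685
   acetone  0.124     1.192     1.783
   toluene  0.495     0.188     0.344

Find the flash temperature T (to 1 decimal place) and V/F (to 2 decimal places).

Adiabatic flash: solve Rachford–Rice at each trial T, then check hF = ψ·hV(T) + (1−ψ)·hL(T).
  T = 313.3 K: K = (2.539, 1.192, 0.188), RR gives ψ = 0.191, H_out = 5.302 kJ/mol
  T = 348.1 K: K = (4.685, 1.783, 0.344), RR gives ψ = 0.571, H_out = 20.222 kJ/mol
  T = 330.7 K: K = (3.505, 1.473, 0.258), RR gives ψ = 0.404, H_out = 13.606 kJ/mol
  T = 322.0 K: K = (2.996, 1.329, 0.221), RR gives ψ = 0.309, H_out = 9.834 kJ/mol
  T = 317.6 K: K = (2.759, 1.259, 0.204), RR gives ψ = 0.253, H_out = 7.671 kJ/mol
  T = 315.5 K: K = (2.650, 1.226, 0.196), RR gives ψ = 0.224, H_out = 6.551 kJ/mol
Linear interpolation between T = 313.3 (H_out = 5.302) and T = 315.5 (H_out = 6.551) on hF = 5.951 gives T ≈ 314.4 K, at which ψ = 0.21.

T = 314.4 K, V/F = 0.21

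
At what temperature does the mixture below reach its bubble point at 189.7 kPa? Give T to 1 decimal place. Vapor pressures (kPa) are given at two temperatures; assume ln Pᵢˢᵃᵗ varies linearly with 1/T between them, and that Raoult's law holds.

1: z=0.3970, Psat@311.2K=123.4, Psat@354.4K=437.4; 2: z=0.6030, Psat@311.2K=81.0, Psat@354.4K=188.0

T = 336.6 K

Bubble-point temperature: ΣzᵢPᵢˢᵃᵗ(T) = P. Interpolate ln Pᵢˢᵃᵗ = aᵢ + bᵢ/T.
  T = 311.2 K: ΣzᵢPᵢˢᵃᵗ = 97.83 kPa
  T = 354.4 K: ΣzᵢPᵢˢᵃᵗ = 287.01 kPa
  T = 332.8 K: ΣzᵢPᵢˢᵃᵗ = 172.57 kPa
  T = 343.6 K: ΣzᵢPᵢˢᵃᵗ = 224.07 kPa
  T = 338.2 K: ΣzᵢPᵢˢᵃᵗ = 196.99 kPa
  T = 335.5 K: ΣzᵢPᵢˢᵃᵗ = 184.46 kPa
Interpolating between 335.5 K and 338.2 K gives T ≈ 336.6 K.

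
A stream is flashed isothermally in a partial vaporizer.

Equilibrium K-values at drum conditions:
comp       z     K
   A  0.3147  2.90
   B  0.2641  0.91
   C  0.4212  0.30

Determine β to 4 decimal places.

β = 0.2790

Rachford–Rice: g(β) = Σ zᵢ(Kᵢ−1)/(1+β(Kᵢ−1)) = 0.
g(0) = ΣzᵢKᵢ − 1 = 0.2793 and g(1) = 1 − Σzᵢ/Kᵢ = -0.8027, so a root lies in (0, 1).
Iterate (Newton) starting at β = 0.5:
  β = 0.5000: g = -0.17186, g' = -0.7896 → β = 0.2823
  β = 0.2823: g = -0.00270, g' = -0.8041 → β = 0.2790
Converged at β = 0.2790.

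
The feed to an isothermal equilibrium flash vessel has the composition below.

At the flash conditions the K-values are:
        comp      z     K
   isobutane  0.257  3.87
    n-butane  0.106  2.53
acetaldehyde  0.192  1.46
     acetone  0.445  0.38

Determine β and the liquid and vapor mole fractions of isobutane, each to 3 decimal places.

β = 0.582, x_isobutane = 0.096, y_isobutane = 0.372

Newton–Raphson from β = 0.5:
  β = 0.500: g = 0.0667, g' = -0.823 → β = 0.581
  β = 0.581: g = 0.0007, g' = -0.810 → β = 0.582
Converged at β = 0.582.
Compositions from xᵢ = zᵢ/(1+β(Kᵢ−1)), yᵢ = Kᵢxᵢ:
  isobutane: x = 0.096, y = 0.372
  n-butane: x = 0.056, y = 0.142
  acetaldehyde: x = 0.151, y = 0.221
  acetone: x = 0.696, y = 0.265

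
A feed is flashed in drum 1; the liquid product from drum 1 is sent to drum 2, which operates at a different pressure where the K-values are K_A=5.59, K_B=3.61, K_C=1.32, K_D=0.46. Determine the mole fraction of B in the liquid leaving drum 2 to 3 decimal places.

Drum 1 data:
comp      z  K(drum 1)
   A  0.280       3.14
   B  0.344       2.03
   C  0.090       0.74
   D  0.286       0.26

x_B (drum 2) = 0.089

Drum 1:
Newton–Raphson from ψ₁ = 0.5:
  ψ₁ = 0.500: g = 0.1605, g' = -0.861 → ψ₁ = 0.686
  ψ₁ = 0.686: g = -0.0084, g' = -0.992 → ψ₁ = 0.678
Converged at ψ₁ = 0.678.
Drum-1 compositions:
  A: x = 0.114, y = 0.359
  B: x = 0.203, y = 0.411
  C: x = 0.109, y = 0.081
  D: x = 0.574, y = 0.149
Drum-2 feed = drum-1 liquid: z₂ = (0.1142, 0.2026, 0.1093, 0.5739).
Drum 2:
Material balance + equilibrium reduce to Σ zᵢ(Kᵢ−1)/(1+ψ₂(Kᵢ−1)) = 0.
Check two-phase: ΣzᵢKᵢ = 1.778 > 1 and Σzᵢ/Kᵢ = 1.407 > 1, so g(0) = 0.778 > 0 and g(1) = -0.407 < 0.
Newton iteration, ψ₂⁰ = 0.5:
  ψ₂ = 0.500: g = -0.0059, g' = -0.804 → ψ₂ = 0.493
Converged at ψ₂ = 0.493.
  A: x = 0.035, y = 0.196
  B: x = 0.089, y = 0.320
  C: x = 0.094, y = 0.125
  D: x = 0.782, y = 0.360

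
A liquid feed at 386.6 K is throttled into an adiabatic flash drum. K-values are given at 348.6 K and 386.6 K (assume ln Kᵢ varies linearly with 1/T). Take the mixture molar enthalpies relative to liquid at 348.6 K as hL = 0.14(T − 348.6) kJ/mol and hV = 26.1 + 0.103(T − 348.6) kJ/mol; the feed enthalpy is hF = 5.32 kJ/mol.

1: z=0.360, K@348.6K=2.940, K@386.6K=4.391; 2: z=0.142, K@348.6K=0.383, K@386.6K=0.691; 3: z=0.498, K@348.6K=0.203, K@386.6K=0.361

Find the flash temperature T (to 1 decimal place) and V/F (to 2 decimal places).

T = 353.0 K, V/F = 0.18

Adiabatic flash: solve Rachford–Rice at each trial T, then check hF = ψ·hV(T) + (1−ψ)·hL(T).
  T = 348.6 K: K = (2.940, 0.383, 0.203), RR gives ψ = 0.145, H_out = 3.786 kJ/mol
  T = 386.6 K: K = (4.391, 0.691, 0.361), RR gives ψ = 0.437, H_out = 16.103 kJ/mol
  T = 367.6 K: K = (3.630, 0.522, 0.275), RR gives ψ = 0.291, H_out = 10.047 kJ/mol
  T = 358.1 K: K = (3.276, 0.449, 0.237), RR gives ψ = 0.220, H_out = 7.004 kJ/mol
  T = 353.4 K: K = (3.108, 0.416, 0.220), RR gives ψ = 0.184, H_out = 5.443 kJ/mol
  T = 351.0 K: K = (3.023, 0.399, 0.211), RR gives ψ = 0.165, H_out = 4.624 kJ/mol
Linear interpolation between T = 351.0 (H_out = 4.624) and T = 353.4 (H_out = 5.443) on hF = 5.32 gives T ≈ 353.0 K, at which ψ = 0.18.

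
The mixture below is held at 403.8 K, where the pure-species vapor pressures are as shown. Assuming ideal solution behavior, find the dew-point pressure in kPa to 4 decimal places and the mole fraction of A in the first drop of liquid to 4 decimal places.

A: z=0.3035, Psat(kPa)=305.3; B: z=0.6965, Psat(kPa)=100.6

Pdew = 126.3015 kPa, x_A = 0.1256

At the dew point ψ → 1, so Σzᵢ/Kᵢ = 1 with Kᵢ = Pᵢˢᵃᵗ/P ⇒ 1/P = Σzᵢ/Pᵢˢᵃᵗ.
1/P = 0.3035/305.3 + 0.6965/100.6 = 0.0079176 ⇒ P = 126.3015 kPa
xᵢ = zᵢP/Pᵢˢᵃᵗ ⇒ x_A = 0.3035·126.3015/305.3 = 0.1256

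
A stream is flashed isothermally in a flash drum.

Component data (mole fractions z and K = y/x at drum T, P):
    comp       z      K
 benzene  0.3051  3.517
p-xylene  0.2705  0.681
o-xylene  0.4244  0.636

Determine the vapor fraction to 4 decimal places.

ψ = 0.6036

Newton iteration, ψ⁰ = 0.55:
  ψ = 0.5500: g = 0.02427, g' = -0.4684 → ψ = 0.6018
  ψ = 0.6018: g = 0.00076, g' = -0.4400 → ψ = 0.6036
Converged at ψ = 0.6036.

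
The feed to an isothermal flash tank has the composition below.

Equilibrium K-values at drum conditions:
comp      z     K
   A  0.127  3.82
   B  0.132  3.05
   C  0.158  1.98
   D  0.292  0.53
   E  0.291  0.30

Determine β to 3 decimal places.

β = 0.372

Newton–Raphson from β = 0.5:
  β = 0.500: g = -0.1066, g' = -0.825 → β = 0.371
  β = 0.371: g = 0.0011, g' = -0.857 → β = 0.372
Converged at β = 0.372.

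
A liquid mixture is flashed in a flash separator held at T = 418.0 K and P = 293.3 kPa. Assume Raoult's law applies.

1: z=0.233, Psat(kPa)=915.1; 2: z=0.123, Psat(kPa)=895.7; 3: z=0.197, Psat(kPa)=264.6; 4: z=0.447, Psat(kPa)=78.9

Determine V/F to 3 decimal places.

Raoult's law: Kᵢ = Pᵢˢᵃᵗ/P = Pᵢˢᵃᵗ/293.3.
  K_1 = 915.1/293.3 = 3.12001, K_2 = 895.7/293.3 = 3.05387, K_3 = 264.6/293.3 = 0.90215, K_4 = 78.9/293.3 = 0.26901
Newton iteration, V/F⁰ = 0.5:
  V/F = 0.500: g = -0.1708, g' = -0.968 → V/F = 0.324
  V/F = 0.324: g = -0.0032, g' = -0.967 → V/F = 0.320
Converged at V/F = 0.320.

V/F = 0.320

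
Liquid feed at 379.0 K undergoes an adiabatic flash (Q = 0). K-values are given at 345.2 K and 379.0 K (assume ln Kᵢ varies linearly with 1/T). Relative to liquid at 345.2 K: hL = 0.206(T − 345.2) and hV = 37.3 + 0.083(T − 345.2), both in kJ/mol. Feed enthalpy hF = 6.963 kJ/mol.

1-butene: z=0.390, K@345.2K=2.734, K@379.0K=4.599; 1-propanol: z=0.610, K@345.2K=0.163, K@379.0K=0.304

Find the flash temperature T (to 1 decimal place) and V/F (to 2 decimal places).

Adiabatic flash: solve Rachford–Rice at each trial T, then check hF = ψ·hV(T) + (1−ψ)·hL(T).
  T = 345.2 K: K = (2.734, 0.163), RR gives ψ = 0.114, H_out = 4.258 kJ/mol
  T = 379.0 K: K = (4.599, 0.304), RR gives ψ = 0.391, H_out = 19.917 kJ/mol
  T = 362.1 K: K = (3.589, 0.226), RR gives ψ = 0.268, H_out = 12.928 kJ/mol
  T = 353.6 K: K = (3.140, 0.192), RR gives ψ = 0.198, H_out = 8.908 kJ/mol
  T = 349.4 K: K = (2.933, 0.177), RR gives ψ = 0.158, H_out = 6.691 kJ/mol
  T = 351.5 K: K = (3.035, 0.185), RR gives ψ = 0.179, H_out = 7.823 kJ/mol
Linear interpolation between T = 349.4 (H_out = 6.691) and T = 351.5 (H_out = 7.823) on hF = 6.963 gives T ≈ 349.9 K, at which ψ = 0.16.

T = 349.9 K, V/F = 0.16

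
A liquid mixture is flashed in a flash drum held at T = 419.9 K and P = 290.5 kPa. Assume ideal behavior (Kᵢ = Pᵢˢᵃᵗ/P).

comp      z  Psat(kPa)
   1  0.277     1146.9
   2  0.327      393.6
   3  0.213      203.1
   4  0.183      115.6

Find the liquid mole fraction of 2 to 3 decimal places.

Raoult's law: Kᵢ = Pᵢˢᵃᵗ/P = Pᵢˢᵃᵗ/290.5.
  K_1 = 1146.9/290.5 = 3.94802, K_2 = 393.6/290.5 = 1.35491, K_3 = 203.1/290.5 = 0.69914, K_4 = 115.6/290.5 = 0.39793
Rachford–Rice: g(ψ) = Σ zᵢ(Kᵢ−1)/(1+ψ(Kᵢ−1)) = 0.
Feasibility: ΣzᵢKᵢ = 1.758, Σzᵢ/Kᵢ = 1.076 — both > 1, two phases present.
Iterate (Newton) starting at ψ = 0.5:
  ψ = 0.500: g = 0.1956, g' = -0.586 → ψ = 0.834
  ψ = 0.834: g = 0.0188, g' = -0.528 → ψ = 0.870
  ψ = 0.870: g = -0.0002, g' = -0.541 → ψ = 0.869
Converged at ψ = 0.869.
Compositions from xᵢ = zᵢ/(1+ψ(Kᵢ−1)), yᵢ = Kᵢxᵢ:
  1: x = 0.078, y = 0.307
  2: x = 0.250, y = 0.339
  3: x = 0.288, y = 0.202
  4: x = 0.384, y = 0.153

x_2 = 0.250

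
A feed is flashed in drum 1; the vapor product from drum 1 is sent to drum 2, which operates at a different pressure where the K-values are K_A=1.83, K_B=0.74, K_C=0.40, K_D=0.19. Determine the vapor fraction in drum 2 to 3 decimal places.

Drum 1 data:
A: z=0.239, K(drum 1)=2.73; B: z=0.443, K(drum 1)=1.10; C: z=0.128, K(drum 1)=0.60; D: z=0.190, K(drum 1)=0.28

V/F (drum 2) = 0.158

Drum 1:
Iterate (Newton) starting at ψ₁ = 0.39:
  ψ₁ = 0.390: g = 0.0387, g' = -0.478 → ψ₁ = 0.471
Converged at ψ₁ = 0.471.
Drum-1 compositions:
  A: x = 0.132, y = 0.359
  B: x = 0.423, y = 0.465
  C: x = 0.158, y = 0.095
  D: x = 0.288, y = 0.081
Drum-2 feed = drum-1 vapor: z₂ = (0.3595, 0.4654, 0.0946, 0.0805).
Drum 2:
Newton–Raphson from ψ₂ = 0.5:
  ψ₂ = 0.500: g = -0.1189, g' = -0.384 → ψ₂ = 0.190
  ψ₂ = 0.190: g = -0.0108, g' = -0.337 → ψ₂ = 0.158
Converged at ψ₂ = 0.158.
  A: x = 0.318, y = 0.581
  B: x = 0.485, y = 0.359
  C: x = 0.105, y = 0.042
  D: x = 0.092, y = 0.018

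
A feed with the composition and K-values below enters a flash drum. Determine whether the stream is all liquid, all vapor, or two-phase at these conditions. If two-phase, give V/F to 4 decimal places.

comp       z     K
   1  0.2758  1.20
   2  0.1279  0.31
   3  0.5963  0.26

all liquid

ΣzᵢKᵢ = 0.5256; Σzᵢ/Kᵢ = 2.9359.
Since ΣzᵢKᵢ < 1 the mixture is below its bubble point — single liquid phase.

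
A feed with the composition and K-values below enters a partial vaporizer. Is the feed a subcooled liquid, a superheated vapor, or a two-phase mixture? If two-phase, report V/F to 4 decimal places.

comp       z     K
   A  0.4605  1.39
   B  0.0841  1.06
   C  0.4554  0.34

subcooled liquid

ΣzᵢKᵢ = 0.8841; Σzᵢ/Kᵢ = 1.7500.
Since ΣzᵢKᵢ < 1 the mixture is below its bubble point — single liquid phase.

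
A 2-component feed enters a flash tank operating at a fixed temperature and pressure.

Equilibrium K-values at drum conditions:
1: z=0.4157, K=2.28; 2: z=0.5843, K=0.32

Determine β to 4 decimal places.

Rachford–Rice: g(β) = Σ zᵢ(Kᵢ−1)/(1+β(Kᵢ−1)) = 0.
Feasibility: ΣzᵢKᵢ = 1.1348, Σzᵢ/Kᵢ = 2.0083 — both > 1, two phases present.
Iterate (Newton) starting at β = 0.5:
  β = 0.5000: g = -0.27756, g' = -0.8735 → β = 0.1822
  β = 0.1822: g = -0.02207, g' = -0.7998 → β = 0.1546
  β = 0.1546: g = 0.00016, g' = -0.8120 → β = 0.1548
Converged at β = 0.1548.

β = 0.1548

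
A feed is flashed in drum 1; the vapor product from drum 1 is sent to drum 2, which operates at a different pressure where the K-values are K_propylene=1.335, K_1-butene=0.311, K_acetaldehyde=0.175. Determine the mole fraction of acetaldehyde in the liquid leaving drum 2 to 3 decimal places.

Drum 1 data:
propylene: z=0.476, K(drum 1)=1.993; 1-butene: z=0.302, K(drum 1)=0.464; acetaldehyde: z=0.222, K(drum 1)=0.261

Drum 1:
Rachford–Rice: g(ψ₁) = Σ zᵢ(Kᵢ−1)/(1+ψ₁(Kᵢ−1)) = 0.
Feasibility: ΣzᵢKᵢ = 1.147, Σzᵢ/Kᵢ = 1.740 — both > 1, two phases present.
Iterate (Newton) starting at ψ₁ = 0.5:
  ψ₁ = 0.500: g = -0.1655, g' = -0.676 → ψ₁ = 0.255
  ψ₁ = 0.255: g = -0.0127, g' = -0.599 → ψ₁ = 0.234
Converged at ψ₁ = 0.234.
Drum-1 compositions:
  propylene: x = 0.386, y = 0.770
  1-butene: x = 0.345, y = 0.160
  acetaldehyde: x = 0.268, y = 0.070
Drum-2 feed = drum-1 vapor: z₂ = (0.7697, 0.1602, 0.0701).
Drum 2:
Let ψ₂ = V/F and solve Σ zᵢ(Kᵢ−1)/(1+ψ₂(Kᵢ−1)) = 0.
Feasibility: ΣzᵢKᵢ = 1.090, Σzᵢ/Kᵢ = 1.492 — both > 1, two phases present.
Newton iteration, ψ₂⁰ = 0.5:
  ψ₂ = 0.500: g = -0.0460, g' = -0.379 → ψ₂ = 0.379
  ψ₂ = 0.379: g = -0.0046, g' = -0.308 → ψ₂ = 0.364
  ψ₂ = 0.364: g = -0.0001, g' = -0.301 → ψ₂ = 0.363
Converged at ψ₂ = 0.363.
  propylene: x = 0.686, y = 0.916
  1-butene: x = 0.214, y = 0.066
  acetaldehyde: x = 0.100, y = 0.018

x_acetaldehyde (drum 2) = 0.100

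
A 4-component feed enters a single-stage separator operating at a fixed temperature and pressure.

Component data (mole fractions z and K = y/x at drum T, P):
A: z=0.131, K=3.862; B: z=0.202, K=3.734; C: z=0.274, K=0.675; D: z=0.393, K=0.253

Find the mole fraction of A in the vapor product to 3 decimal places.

y_A = 0.262

Newton–Raphson from β = 0.39:
  β = 0.390: g = -0.0718, g' = -1.068 → β = 0.323
  β = 0.323: g = 0.0019, g' = -1.133 → β = 0.324
Converged at β = 0.324.
Compositions from xᵢ = zᵢ/(1+β(Kᵢ−1)), yᵢ = Kᵢxᵢ:
  A: x = 0.068, y = 0.262
  B: x = 0.107, y = 0.400
  C: x = 0.306, y = 0.207
  D: x = 0.519, y = 0.131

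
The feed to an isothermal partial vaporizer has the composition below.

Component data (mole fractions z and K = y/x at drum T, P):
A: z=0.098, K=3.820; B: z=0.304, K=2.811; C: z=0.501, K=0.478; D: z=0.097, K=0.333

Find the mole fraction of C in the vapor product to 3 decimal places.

y_C = 0.311

Material balance + equilibrium reduce to Σ zᵢ(Kᵢ−1)/(1+ψ(Kᵢ−1)) = 0.
g(0) = ΣzᵢKᵢ − 1 = 0.501 and g(1) = 1 − Σzᵢ/Kᵢ = -0.473, so a root lies in (0, 1).
Newton–Raphson from ψ = 0.44:
  ψ = 0.440: g = -0.0013, g' = -0.781 → ψ = 0.438
Converged at ψ = 0.438.
Compositions from xᵢ = zᵢ/(1+ψ(Kᵢ−1)), yᵢ = Kᵢxᵢ:
  A: x = 0.044, y = 0.167
  B: x = 0.169, y = 0.476
  C: x = 0.650, y = 0.311
  D: x = 0.137, y = 0.046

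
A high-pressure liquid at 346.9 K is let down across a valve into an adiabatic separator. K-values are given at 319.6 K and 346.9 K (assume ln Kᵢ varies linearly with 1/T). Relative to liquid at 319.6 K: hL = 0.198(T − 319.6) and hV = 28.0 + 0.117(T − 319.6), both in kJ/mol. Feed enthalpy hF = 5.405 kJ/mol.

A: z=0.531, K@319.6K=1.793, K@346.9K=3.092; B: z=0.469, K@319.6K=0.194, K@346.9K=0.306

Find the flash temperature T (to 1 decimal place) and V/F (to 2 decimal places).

Adiabatic flash: solve Rachford–Rice at each trial T, then check hF = ψ·hV(T) + (1−ψ)·hL(T).
  T = 319.6 K: K = (1.793, 0.194), RR gives ψ = 0.067, H_out = 1.887 kJ/mol
  T = 346.9 K: K = (3.092, 0.306), RR gives ψ = 0.541, H_out = 19.356 kJ/mol
  T = 333.2 K: K = (2.379, 0.246), RR gives ψ = 0.364, H_out = 12.478 kJ/mol
  T = 326.4 K: K = (2.071, 0.219), RR gives ψ = 0.242, H_out = 7.989 kJ/mol
  T = 323.0 K: K = (1.929, 0.206), RR gives ψ = 0.164, H_out = 5.216 kJ/mol
  T = 324.7 K: K = (1.999, 0.212), RR gives ψ = 0.205, H_out = 6.659 kJ/mol
Linear interpolation between T = 323.0 (H_out = 5.216) and T = 324.7 (H_out = 6.659) on hF = 5.405 gives T ≈ 323.2 K, at which ψ = 0.17.

T = 323.2 K, V/F = 0.17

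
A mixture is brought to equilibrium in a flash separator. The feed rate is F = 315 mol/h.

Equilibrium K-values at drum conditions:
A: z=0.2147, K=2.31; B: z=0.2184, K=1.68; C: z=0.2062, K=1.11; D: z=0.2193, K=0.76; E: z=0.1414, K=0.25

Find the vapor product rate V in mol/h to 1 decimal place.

Newton–Raphson from β = 0.33:
  β = 0.3300: g = 0.14146, g' = -0.4046 → β = 0.6796
  β = 0.6796: g = -0.00771, g' = -0.5014 → β = 0.6642
  β = 0.6642: g = -0.00010, g' = -0.4891 → β = 0.6640
Converged at β = 0.6640.
Then V = β·F = 0.6640·315 = 209.2 mol/h and L = F − V = 105.8 mol/h.

V = 209.2 mol/h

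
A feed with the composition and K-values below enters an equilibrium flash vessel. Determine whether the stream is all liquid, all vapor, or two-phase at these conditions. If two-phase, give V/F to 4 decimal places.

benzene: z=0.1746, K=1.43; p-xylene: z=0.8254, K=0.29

ΣzᵢKᵢ = 0.4890; Σzᵢ/Kᵢ = 2.9683.
Since ΣzᵢKᵢ < 1 the mixture is below its bubble point — single liquid phase.

all liquid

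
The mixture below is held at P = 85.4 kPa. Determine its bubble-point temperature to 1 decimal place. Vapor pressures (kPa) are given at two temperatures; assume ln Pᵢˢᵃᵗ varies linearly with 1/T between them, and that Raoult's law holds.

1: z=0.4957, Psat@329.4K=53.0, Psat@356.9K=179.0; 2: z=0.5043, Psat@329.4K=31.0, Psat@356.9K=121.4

Bubble-point temperature: ΣzᵢPᵢˢᵃᵗ(T) = P. Interpolate ln Pᵢˢᵃᵗ = aᵢ + bᵢ/T.
  T = 329.4 K: ΣzᵢPᵢˢᵃᵗ = 41.91 kPa
  T = 356.9 K: ΣzᵢPᵢˢᵃᵗ = 149.95 kPa
  T = 343.1 K: ΣzᵢPᵢˢᵃᵗ = 81.08 kPa
  T = 350.0 K: ΣzᵢPᵢˢᵃᵗ = 110.92 kPa
  T = 346.6 K: ΣzᵢPᵢˢᵃᵗ = 95.19 kPa
  T = 344.9 K: ΣzᵢPᵢˢᵃᵗ = 88.09 kPa
Interpolating between 343.1 K and 344.9 K gives T ≈ 344.2 K.

T = 344.2 K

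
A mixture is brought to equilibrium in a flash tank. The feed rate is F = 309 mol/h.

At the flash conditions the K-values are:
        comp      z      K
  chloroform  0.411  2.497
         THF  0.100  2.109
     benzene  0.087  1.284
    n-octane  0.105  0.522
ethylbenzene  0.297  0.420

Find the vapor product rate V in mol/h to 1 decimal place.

V = 225.5 mol/h

Let β = V/F and solve Σ zᵢ(Kᵢ−1)/(1+β(Kᵢ−1)) = 0.
Check two-phase: ΣzᵢKᵢ = 1.528 > 1 and Σzᵢ/Kᵢ = 1.188 > 1, so g(0) = 0.528 > 0 and g(1) = -0.188 < 0.
Newton–Raphson from β = 0.36:
  β = 0.360: g = 0.2231, g' = -0.652 → β = 0.702
  β = 0.702: g = 0.0167, g' = -0.601 → β = 0.730
Converged at β = 0.730.
Then V = β·F = 0.7298·309 = 225.5 mol/h and L = F − V = 83.5 mol/h.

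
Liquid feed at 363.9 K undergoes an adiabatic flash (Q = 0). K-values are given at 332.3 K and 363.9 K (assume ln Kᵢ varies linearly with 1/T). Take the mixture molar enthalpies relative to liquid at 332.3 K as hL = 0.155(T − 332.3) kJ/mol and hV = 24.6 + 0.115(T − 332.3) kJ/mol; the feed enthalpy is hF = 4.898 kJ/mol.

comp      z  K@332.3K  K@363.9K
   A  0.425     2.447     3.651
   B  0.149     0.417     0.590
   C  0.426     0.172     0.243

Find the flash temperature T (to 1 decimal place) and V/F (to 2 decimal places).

Adiabatic flash: solve Rachford–Rice at each trial T, then check hF = ψ·hV(T) + (1−ψ)·hL(T).
  T = 332.3 K: K = (2.447, 0.417, 0.172), RR gives ψ = 0.157, H_out = 3.864 kJ/mol
  T = 363.9 K: K = (3.651, 0.590, 0.243), RR gives ψ = 0.409, H_out = 14.444 kJ/mol
  T = 348.1 K: K = (3.016, 0.500, 0.206), RR gives ψ = 0.302, H_out = 9.686 kJ/mol
  T = 340.2 K: K = (2.723, 0.458, 0.189), RR gives ψ = 0.236, H_out = 6.966 kJ/mol
  T = 336.2 K: K = (2.581, 0.437, 0.180), RR gives ψ = 0.198, H_out = 5.454 kJ/mol
  T = 334.2 K: K = (2.512, 0.427, 0.176), RR gives ψ = 0.178, H_out = 4.654 kJ/mol
Linear interpolation between T = 334.2 (H_out = 4.654) and T = 336.2 (H_out = 5.454) on hF = 4.898 gives T ≈ 334.8 K, at which ψ = 0.18.

T = 334.8 K, V/F = 0.18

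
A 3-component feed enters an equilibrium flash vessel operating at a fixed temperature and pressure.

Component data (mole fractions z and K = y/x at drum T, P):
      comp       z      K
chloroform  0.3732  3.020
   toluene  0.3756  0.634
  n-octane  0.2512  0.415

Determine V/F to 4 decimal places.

Material balance + equilibrium reduce to Σ zᵢ(Kᵢ−1)/(1+V/F(Kᵢ−1)) = 0.
Feasibility: ΣzᵢKᵢ = 1.4694, Σzᵢ/Kᵢ = 1.3213 — both > 1, two phases present.
Iterate (Newton) starting at V/F = 0.35:
  V/F = 0.3500: g = 0.09918, g' = -0.7247 → V/F = 0.4868
  V/F = 0.4868: g = 0.00733, g' = -0.6297 → V/F = 0.4985
Converged at V/F = 0.4985.

V/F = 0.4985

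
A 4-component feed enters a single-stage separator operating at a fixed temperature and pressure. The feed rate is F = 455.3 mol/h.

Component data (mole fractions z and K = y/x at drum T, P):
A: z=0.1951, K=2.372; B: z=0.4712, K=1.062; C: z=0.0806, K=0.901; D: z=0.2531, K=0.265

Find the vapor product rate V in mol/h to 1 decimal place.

Newton–Raphson from V/F = 0.46:
  V/F = 0.4600: g = -0.09690, g' = -0.4527 → V/F = 0.2460
  V/F = 0.2460: g = -0.00634, g' = -0.4116 → V/F = 0.2305
  V/F = 0.2305: g = 0.00001, g' = -0.4128 → V/F = 0.2306
Converged at V/F = 0.2306.
Then V = V/F·F = 0.2306·455.3 = 105.0 mol/h and L = F − V = 350.3 mol/h.

V = 105.0 mol/h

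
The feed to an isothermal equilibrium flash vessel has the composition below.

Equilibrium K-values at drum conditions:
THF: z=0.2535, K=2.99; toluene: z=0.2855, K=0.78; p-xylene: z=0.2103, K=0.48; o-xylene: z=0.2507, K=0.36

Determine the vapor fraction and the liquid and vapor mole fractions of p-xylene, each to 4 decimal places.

Iterate (Newton) starting at ψ = 0.5:
  ψ = 0.5000: g = -0.20144, g' = -0.5956 → ψ = 0.1618
  ψ = 0.1618: g = 0.01810, g' = -0.7849 → ψ = 0.1848
  ψ = 0.1848: g = 0.00037, g' = -0.7533 → ψ = 0.1853
Converged at ψ = 0.1853.
Compositions from xᵢ = zᵢ/(1+ψ(Kᵢ−1)), yᵢ = Kᵢxᵢ:
  THF: x = 0.1852, y = 0.5537
  toluene: x = 0.2976, y = 0.2322
  p-xylene: x = 0.2327, y = 0.1117
  o-xylene: x = 0.2844, y = 0.1024

ψ = 0.1853, x_p-xylene = 0.2327, y_p-xylene = 0.1117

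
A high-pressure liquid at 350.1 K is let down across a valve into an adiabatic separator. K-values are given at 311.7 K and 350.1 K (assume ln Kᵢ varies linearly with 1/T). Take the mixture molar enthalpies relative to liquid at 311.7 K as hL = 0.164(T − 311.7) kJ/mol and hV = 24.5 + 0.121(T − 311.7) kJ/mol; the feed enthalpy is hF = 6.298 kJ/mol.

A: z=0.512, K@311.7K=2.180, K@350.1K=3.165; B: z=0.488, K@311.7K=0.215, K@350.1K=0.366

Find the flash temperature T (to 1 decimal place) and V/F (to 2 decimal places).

Adiabatic flash: solve Rachford–Rice at each trial T, then check hF = ψ·hV(T) + (1−ψ)·hL(T).
  T = 311.7 K: K = (2.180, 0.215), RR gives ψ = 0.239, H_out = 5.847 kJ/mol
  T = 350.1 K: K = (3.165, 0.366), RR gives ψ = 0.582, H_out = 19.599 kJ/mol
  T = 330.9 K: K = (2.655, 0.285), RR gives ψ = 0.421, H_out = 13.119 kJ/mol
  T = 321.3 K: K = (2.413, 0.249), RR gives ψ = 0.336, H_out = 9.667 kJ/mol
  T = 316.5 K: K = (2.295, 0.231), RR gives ψ = 0.289, H_out = 7.818 kJ/mol
  T = 314.1 K: K = (2.237, 0.223), RR gives ψ = 0.265, H_out = 6.850 kJ/mol
Linear interpolation between T = 311.7 (H_out = 5.847) and T = 314.1 (H_out = 6.850) on hF = 6.298 gives T ≈ 312.8 K, at which ψ = 0.25.

T = 312.8 K, V/F = 0.25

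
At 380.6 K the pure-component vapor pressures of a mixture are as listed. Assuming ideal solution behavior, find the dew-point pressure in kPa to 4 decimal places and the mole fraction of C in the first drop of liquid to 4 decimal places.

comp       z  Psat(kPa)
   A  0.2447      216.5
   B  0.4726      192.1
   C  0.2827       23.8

At the dew point ψ → 1, so Σzᵢ/Kᵢ = 1 with Kᵢ = Pᵢˢᵃᵗ/P ⇒ 1/P = Σzᵢ/Pᵢˢᵃᵗ.
1/P = 0.2447/216.5 + 0.4726/192.1 + 0.2827/23.8 = 0.0154686 ⇒ P = 64.6472 kPa
xᵢ = zᵢP/Pᵢˢᵃᵗ ⇒ x_C = 0.2827·64.6472/23.8 = 0.7679

Pdew = 64.6472 kPa, x_C = 0.7679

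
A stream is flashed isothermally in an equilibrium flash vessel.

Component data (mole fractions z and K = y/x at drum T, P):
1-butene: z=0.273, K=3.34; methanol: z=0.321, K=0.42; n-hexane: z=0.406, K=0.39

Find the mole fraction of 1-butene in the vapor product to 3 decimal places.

y_1-butene = 0.679

Newton iteration, ψ⁰ = 0.5:
  ψ = 0.500: g = -0.3242, g' = -0.844 → ψ = 0.116
  ψ = 0.116: g = 0.0362, g' = -1.224 → ψ = 0.146
  ψ = 0.146: g = 0.0012, g' = -1.142 → ψ = 0.147
Converged at ψ = 0.147.
Compositions from xᵢ = zᵢ/(1+ψ(Kᵢ−1)), yᵢ = Kᵢxᵢ:
  1-butene: x = 0.203, y = 0.679
  methanol: x = 0.351, y = 0.147
  n-hexane: x = 0.446, y = 0.174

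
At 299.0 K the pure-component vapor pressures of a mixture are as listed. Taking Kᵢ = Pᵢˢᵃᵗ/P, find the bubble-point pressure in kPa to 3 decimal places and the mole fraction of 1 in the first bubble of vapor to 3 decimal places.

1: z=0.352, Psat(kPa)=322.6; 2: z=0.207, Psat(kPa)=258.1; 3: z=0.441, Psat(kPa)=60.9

Pbub = 193.839 kPa, y_1 = 0.586

At the bubble point ψ → 0, so ΣzᵢKᵢ = 1 with Kᵢ = Pᵢˢᵃᵗ/P ⇒ P = ΣzᵢPᵢˢᵃᵗ.
P = 0.352·322.6 + 0.207·258.1 + 0.441·60.9 = 193.839 kPa
yᵢ = zᵢPᵢˢᵃᵗ/P ⇒ y_1 = 0.352·322.6/193.839 = 0.586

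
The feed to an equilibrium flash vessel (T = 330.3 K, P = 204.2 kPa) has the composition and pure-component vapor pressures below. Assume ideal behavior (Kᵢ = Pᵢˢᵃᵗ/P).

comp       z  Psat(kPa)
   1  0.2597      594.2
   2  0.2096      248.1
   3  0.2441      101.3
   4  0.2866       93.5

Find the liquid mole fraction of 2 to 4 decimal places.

Raoult's law: Kᵢ = Pᵢˢᵃᵗ/P = Pᵢˢᵃᵗ/204.2.
  K_1 = 594.2/204.2 = 2.909892, K_2 = 248.1/204.2 = 1.214985, K_3 = 101.3/204.2 = 0.496082, K_4 = 93.5/204.2 = 0.457884
Material balance + equilibrium reduce to Σ zᵢ(Kᵢ−1)/(1+V/F(Kᵢ−1)) = 0.
g(0) = ΣzᵢKᵢ − 1 = 0.2627 and g(1) = 1 − Σzᵢ/Kᵢ = -0.3797, so a root lies in (0, 1).
Newton–Raphson from V/F = 0.5:
  V/F = 0.5000: g = -0.08318, g' = -0.5251 → V/F = 0.3416
  V/F = 0.3416: g = 0.00289, g' = -0.5727 → V/F = 0.3466
Converged at V/F = 0.3466.
Compositions from xᵢ = zᵢ/(1+V/F(Kᵢ−1)), yᵢ = Kᵢxᵢ:
  1: x = 0.1563, y = 0.4547
  2: x = 0.1951, y = 0.2370
  3: x = 0.2958, y = 0.1467
  4: x = 0.3529, y = 0.1616

x_2 = 0.1951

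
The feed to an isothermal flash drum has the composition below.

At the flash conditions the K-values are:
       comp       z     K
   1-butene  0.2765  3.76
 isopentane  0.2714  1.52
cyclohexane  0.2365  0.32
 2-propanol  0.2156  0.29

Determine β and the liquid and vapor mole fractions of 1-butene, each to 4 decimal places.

Newton–Raphson from β = 0.56:
  β = 0.5600: g = -0.10474, g' = -0.9538 → β = 0.4502
  β = 0.4502: g = -0.00209, g' = -0.9289 → β = 0.4479
Converged at β = 0.4479.
Compositions from xᵢ = zᵢ/(1+β(Kᵢ−1)), yᵢ = Kᵢxᵢ:
  1-butene: x = 0.1236, y = 0.4649
  isopentane: x = 0.2201, y = 0.3346
  cyclohexane: x = 0.3401, y = 0.1088
  2-propanol: x = 0.3161, y = 0.0917

β = 0.4479, x_1-butene = 0.1236, y_1-butene = 0.4649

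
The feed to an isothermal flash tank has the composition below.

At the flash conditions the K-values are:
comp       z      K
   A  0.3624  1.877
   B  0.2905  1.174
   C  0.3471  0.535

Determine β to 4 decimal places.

Newton iteration, β⁰ = 0.66:
  β = 0.6600: g = 0.01378, g' = -0.2751 → β = 0.7101
  β = 0.7101: g = -0.00012, g' = -0.2801 → β = 0.7097
Converged at β = 0.7097.

β = 0.7097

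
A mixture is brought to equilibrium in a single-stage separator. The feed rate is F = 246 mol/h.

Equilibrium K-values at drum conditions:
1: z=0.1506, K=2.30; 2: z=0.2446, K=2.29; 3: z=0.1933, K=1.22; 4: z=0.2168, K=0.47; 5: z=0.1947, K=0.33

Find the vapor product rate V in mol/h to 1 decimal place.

V = 121.4 mol/h

Rachford–Rice: g(V/F) = Σ zᵢ(Kᵢ−1)/(1+V/F(Kᵢ−1)) = 0.
Check two-phase: ΣzᵢKᵢ = 1.3085 > 1 and Σzᵢ/Kᵢ = 1.3820 > 1, so g(0) = 0.3085 > 0 and g(1) = -0.3820 < 0.
Newton–Raphson from V/F = 0.5:
  V/F = 0.5000: g = -0.00372, g' = -0.5619 → V/F = 0.4934
Converged at V/F = 0.4934.
Then V = V/F·F = 0.4934·246 = 121.4 mol/h and L = F − V = 124.6 mol/h.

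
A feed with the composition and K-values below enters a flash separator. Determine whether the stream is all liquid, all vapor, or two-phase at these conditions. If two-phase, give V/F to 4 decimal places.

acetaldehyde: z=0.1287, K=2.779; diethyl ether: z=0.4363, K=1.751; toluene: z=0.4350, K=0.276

ΣzᵢKᵢ = 1.2417; Σzᵢ/Kᵢ = 1.8716.
Both exceed 1, so a two-phase solution exists.
Rachford–Rice: g(ψ) = Σ zᵢ(Kᵢ−1)/(1+ψ(Kᵢ−1)) = 0.
Iterate (Newton) starting at ψ = 0.54:
  ψ = 0.5400: g = -0.16721, g' = -0.8452 → ψ = 0.3422
  ψ = 0.3422: g = -0.01566, g' = -0.7161 → ψ = 0.3203
  ψ = 0.3203: g = -0.00005, g' = -0.7117 → ψ = 0.3202
Converged at ψ = 0.3202.

two-phase, V/F = 0.3202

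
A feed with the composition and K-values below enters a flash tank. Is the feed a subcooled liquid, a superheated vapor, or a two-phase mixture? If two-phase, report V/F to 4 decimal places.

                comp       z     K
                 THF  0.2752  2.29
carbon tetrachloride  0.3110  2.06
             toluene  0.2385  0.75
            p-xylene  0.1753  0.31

ΣzᵢKᵢ = 1.5041; Σzᵢ/Kᵢ = 1.1546.
Both exceed 1, so a two-phase solution exists.
Material balance + equilibrium reduce to Σ zᵢ(Kᵢ−1)/(1+ψ(Kᵢ−1)) = 0.
Iterate (Newton) starting at ψ = 0.5:
  ψ = 0.5000: g = 0.17846, g' = -0.5325 → ψ = 0.8351
  ψ = 0.8351: g = -0.01504, g' = -0.6930 → ψ = 0.8134
  ψ = 0.8134: g = -0.00029, g' = -0.6669 → ψ = 0.8130
Converged at ψ = 0.8130.

two-phase, V/F = 0.8130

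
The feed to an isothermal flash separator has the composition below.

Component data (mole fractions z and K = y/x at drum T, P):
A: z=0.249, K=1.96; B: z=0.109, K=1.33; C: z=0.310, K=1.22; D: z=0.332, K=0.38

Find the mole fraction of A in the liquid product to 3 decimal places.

x_A = 0.182

Rachford–Rice: g(β) = Σ zᵢ(Kᵢ−1)/(1+β(Kᵢ−1)) = 0.
g(0) = ΣzᵢKᵢ − 1 = 0.137 and g(1) = 1 − Σzᵢ/Kᵢ = -0.337, so a root lies in (0, 1).
Newton iteration, β⁰ = 0.61:
  β = 0.610: g = -0.0902, g' = -0.441 → β = 0.406
  β = 0.406: g = -0.0086, g' = -0.369 → β = 0.382
Converged at β = 0.382.
Compositions from xᵢ = zᵢ/(1+β(Kᵢ−1)), yᵢ = Kᵢxᵢ:
  A: x = 0.182, y = 0.357
  B: x = 0.097, y = 0.129
  C: x = 0.286, y = 0.349
  D: x = 0.435, y = 0.165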